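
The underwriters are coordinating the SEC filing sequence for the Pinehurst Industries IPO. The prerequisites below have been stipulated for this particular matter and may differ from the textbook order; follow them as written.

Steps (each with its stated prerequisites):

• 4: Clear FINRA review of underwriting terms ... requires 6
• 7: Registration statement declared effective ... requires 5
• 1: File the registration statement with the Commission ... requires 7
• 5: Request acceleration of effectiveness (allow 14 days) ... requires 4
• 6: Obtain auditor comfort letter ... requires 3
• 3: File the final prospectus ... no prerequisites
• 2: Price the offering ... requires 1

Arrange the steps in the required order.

3 has no prerequisites → 3 first.
That leaves 6 as the only ready step → 6.
Next only 4 has its prerequisites met → 4.
Next only 5 has its prerequisites met → 5.
Next only 7 has its prerequisites met → 7.
Next only 1 has its prerequisites met → 1.
2 needed 1, now all done → 2.

3 → 6 → 4 → 5 → 7 → 1 → 2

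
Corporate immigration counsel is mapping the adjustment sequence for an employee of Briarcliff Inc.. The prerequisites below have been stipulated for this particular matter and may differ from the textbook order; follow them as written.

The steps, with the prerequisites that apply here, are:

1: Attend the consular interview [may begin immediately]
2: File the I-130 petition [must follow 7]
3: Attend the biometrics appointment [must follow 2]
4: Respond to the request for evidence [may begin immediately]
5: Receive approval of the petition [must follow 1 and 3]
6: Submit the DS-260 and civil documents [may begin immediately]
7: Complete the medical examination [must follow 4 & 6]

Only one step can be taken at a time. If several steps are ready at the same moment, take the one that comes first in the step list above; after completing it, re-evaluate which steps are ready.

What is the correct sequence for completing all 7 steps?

1, 4, 6, 7, 2, 3, 5

Nothing is required for 1, 4 and 6. 1 is listed earlier → 1 first.
Now 4 and 6 have their prerequisites met. 4 is listed earlier, so 4 next.
That leaves 6 as the only ready step → 6.
7 needed 4 and 6, now all done → 7.
2 needed 7, now all done → 2.
That leaves 3 as the only ready step → 3.
Next only 5 has its prerequisites met → 5.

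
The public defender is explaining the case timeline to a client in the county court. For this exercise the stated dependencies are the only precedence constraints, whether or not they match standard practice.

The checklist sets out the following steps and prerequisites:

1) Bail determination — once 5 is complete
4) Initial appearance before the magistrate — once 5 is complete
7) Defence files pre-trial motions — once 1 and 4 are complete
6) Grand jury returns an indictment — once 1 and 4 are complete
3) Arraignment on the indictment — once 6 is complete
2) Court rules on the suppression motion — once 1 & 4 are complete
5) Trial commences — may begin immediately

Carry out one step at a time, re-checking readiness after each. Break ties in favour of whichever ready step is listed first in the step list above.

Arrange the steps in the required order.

5 → 1 → 4 → 7 → 6 → 3 → 2

Only 5 has no prerequisites, so it is first.
1 and 4 are both available; 1 is listed earlier → 1.
4 needed 5, now all done → 4.
Now 7, 6 and 2 have their prerequisites met. 7 is listed earlier, so 7 next.
Now 6 and 2 have their prerequisites met. 6 is listed earlier, so 6 next.
Now 3 and 2 have their prerequisites met. 3 is listed earlier, so 3 next.
That leaves 2 as the only ready step → 2.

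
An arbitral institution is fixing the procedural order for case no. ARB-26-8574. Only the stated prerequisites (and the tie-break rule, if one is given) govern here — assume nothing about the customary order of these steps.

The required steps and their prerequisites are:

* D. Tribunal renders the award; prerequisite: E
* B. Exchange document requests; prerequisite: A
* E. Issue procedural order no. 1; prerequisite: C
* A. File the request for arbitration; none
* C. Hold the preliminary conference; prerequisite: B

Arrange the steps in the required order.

Only A has no prerequisites, so it is first.
B is the only step now ready → B.
Next only C has its prerequisites met → C.
That leaves E as the only ready step → E.
D needed E, now all done → D.

A → B → C → E → D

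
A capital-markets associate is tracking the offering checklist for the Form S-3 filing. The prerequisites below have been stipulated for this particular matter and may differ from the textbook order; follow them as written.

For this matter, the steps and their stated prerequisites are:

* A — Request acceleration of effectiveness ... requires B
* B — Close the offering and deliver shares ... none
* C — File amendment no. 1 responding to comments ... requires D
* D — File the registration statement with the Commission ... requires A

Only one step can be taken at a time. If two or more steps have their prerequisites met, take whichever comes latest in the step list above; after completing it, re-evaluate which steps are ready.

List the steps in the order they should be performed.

B → A → D → C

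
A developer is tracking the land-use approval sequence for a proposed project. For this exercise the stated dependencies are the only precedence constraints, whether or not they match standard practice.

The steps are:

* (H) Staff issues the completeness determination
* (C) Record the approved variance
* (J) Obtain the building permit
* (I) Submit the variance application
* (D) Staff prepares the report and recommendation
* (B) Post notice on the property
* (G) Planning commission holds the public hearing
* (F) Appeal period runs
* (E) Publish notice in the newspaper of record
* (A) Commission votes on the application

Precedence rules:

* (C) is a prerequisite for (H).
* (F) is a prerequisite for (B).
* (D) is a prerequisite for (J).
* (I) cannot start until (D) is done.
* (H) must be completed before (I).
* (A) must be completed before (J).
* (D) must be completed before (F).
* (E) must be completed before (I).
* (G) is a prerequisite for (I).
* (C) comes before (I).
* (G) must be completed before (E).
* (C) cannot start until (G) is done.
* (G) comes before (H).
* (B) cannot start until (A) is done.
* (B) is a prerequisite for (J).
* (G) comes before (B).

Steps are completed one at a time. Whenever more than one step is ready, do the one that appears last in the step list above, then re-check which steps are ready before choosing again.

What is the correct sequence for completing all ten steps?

Nothing is required for (A), (G) and (D). (A) is listed later → (A) first.
(G) and (D) are both available; (G) is listed later → (G).
Ready: (E), (D) and (C). (E) is listed later → (E).
Ready: (D) and (C). (D) is listed later → (D).
Now (F) and (C) have their prerequisites met. (F) is listed later, so (F) next.
(B) now also ready, so the ready set is {(B), (C)}; (B) is listed later → (B).
Now (J) and (C) have their prerequisites met. (J) is listed later, so (J) next.
(C) is the only step now ready → (C).
(H) needed (G) and (C), now all done → (H).
That leaves (I) as the only ready step → (I).

(A) (G) (E) (D) (F) (B) (J) (C) (H) (I)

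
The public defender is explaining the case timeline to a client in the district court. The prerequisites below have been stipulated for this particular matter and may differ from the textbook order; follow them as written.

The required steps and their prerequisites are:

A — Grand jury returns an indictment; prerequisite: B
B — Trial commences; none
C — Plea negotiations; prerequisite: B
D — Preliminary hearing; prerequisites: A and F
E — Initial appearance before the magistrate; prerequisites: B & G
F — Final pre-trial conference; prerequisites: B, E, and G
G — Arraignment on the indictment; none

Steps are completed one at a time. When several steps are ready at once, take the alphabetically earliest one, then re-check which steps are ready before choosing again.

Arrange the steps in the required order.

B and G have no prerequisites; B has the earlier label, so B is first.
A and C now also ready, so the ready set is {A, C, G}; A has the earlier label → A.
C and G are both available; C has the earlier label → C.
That leaves G as the only ready step → G.
E is the only step now ready → E.
F is the only step now ready → F.
D needed A and F, now all done → D.

B, A, C, G, E, F, D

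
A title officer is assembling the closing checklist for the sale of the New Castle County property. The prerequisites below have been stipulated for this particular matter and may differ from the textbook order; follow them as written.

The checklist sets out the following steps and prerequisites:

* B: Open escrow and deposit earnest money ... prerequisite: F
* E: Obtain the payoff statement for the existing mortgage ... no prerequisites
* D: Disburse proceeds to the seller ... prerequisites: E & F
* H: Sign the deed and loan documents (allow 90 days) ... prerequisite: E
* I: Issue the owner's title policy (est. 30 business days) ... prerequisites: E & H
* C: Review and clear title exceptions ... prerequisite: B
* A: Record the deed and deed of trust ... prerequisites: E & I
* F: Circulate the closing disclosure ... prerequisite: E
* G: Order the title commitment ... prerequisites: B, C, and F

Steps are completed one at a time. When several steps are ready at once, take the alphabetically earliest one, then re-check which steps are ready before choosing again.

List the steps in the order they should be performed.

E has no prerequisites → E first.
Now F and H have their prerequisites met. F has the earlier label, so F next.
B, D and H are all available; B has the earlier label → B.
C now also ready, so the ready set is {C, D, H}; C has the earlier label → C.
G now also ready, so the ready set is {D, G, H}; D has the earlier label → D.
G and H are both available; G has the earlier label → G.
Next only H has its prerequisites met → H.
Next only I has its prerequisites met → I.
Next only A has its prerequisites met → A.

E, F, B, C, D, G, H, I, A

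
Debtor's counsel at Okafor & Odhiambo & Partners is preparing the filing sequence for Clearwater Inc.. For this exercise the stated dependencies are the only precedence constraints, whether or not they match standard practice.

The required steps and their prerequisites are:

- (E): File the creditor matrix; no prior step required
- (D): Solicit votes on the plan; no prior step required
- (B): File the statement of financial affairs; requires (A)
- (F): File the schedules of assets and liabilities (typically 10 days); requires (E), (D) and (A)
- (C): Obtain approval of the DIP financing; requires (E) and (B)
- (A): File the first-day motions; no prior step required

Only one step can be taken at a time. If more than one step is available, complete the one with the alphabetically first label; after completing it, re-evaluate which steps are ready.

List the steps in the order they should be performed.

(A) (B) (D) (E) (C) (F)

(A), (D) and (E) have no prerequisites; (A) has the earlier label, so (A) is first.
(B), (D) and (E) are all available; (B) has the earlier label → (B).
Ready: (D) and (E). (D) has the earlier label → (D).
Next only (E) has its prerequisites met → (E).
(C) and (F) are both available; (C) has the earlier label → (C).
(F) is the only step now ready → (F).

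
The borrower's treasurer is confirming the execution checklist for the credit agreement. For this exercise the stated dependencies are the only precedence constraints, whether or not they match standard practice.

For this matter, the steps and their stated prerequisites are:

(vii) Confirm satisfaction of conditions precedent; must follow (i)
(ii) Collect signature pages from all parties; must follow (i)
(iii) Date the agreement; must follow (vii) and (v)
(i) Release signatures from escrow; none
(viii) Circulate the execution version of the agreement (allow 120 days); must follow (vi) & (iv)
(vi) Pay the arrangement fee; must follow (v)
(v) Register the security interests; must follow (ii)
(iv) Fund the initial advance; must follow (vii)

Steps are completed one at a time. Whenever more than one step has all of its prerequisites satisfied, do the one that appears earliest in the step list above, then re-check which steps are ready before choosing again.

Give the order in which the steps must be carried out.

(i), (vii), (ii), (v), (iii), (vi), (iv), (viii)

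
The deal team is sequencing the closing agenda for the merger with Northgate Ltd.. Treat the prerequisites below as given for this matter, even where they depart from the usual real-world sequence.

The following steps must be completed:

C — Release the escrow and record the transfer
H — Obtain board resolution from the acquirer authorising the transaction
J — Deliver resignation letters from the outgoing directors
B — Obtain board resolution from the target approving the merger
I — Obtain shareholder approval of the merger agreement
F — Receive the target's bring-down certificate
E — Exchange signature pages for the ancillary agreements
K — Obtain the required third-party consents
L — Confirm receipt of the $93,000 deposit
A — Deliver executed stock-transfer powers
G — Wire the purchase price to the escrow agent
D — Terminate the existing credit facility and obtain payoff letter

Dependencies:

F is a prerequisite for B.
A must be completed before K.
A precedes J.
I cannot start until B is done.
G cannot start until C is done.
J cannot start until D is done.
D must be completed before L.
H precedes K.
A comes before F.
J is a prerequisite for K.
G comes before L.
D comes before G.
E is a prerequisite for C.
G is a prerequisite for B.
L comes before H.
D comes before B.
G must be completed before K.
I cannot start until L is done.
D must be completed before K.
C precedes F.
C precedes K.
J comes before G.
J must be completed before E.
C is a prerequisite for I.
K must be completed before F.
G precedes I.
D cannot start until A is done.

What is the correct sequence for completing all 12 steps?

A, D, J, E, C, G, L, H, K, F, B, I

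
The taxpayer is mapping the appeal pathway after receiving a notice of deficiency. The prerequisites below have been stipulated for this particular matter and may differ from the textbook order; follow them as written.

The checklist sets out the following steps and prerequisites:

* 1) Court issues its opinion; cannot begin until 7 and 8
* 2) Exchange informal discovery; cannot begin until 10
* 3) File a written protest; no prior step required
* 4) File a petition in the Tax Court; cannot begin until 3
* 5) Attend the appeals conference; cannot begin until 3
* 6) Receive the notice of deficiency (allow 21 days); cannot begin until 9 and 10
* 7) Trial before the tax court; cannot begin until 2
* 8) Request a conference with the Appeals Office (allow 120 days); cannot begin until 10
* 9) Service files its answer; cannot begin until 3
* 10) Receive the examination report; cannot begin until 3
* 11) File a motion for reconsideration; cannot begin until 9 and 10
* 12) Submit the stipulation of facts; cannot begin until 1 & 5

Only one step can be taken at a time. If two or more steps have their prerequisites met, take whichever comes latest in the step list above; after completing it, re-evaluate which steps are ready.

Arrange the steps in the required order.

3, 10, 9, 11, 8, 6, 5, 4, 2, 7, 1, 12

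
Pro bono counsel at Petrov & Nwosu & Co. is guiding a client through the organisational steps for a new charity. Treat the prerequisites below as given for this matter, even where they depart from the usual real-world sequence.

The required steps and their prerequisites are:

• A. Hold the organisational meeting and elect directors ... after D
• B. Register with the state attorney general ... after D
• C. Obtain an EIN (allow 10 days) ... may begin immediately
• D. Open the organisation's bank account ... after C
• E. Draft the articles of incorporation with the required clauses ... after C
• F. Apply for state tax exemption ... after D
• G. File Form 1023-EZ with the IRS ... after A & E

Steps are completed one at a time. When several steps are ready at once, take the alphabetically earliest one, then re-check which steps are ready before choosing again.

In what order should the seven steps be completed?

C, D, A, B, E, F, G

C is the only step with nothing outstanding, so it goes first.
D and E are both available; D has the earlier label → D.
Now A, B, E and F have their prerequisites met. A has the earlier label, so A next.
Now B, E and F have their prerequisites met. B has the earlier label, so B next.
E and F are both available; E has the earlier label → E.
G now also ready, so the ready set is {F, G}; F has the earlier label → F.
Next only G has its prerequisites met → G.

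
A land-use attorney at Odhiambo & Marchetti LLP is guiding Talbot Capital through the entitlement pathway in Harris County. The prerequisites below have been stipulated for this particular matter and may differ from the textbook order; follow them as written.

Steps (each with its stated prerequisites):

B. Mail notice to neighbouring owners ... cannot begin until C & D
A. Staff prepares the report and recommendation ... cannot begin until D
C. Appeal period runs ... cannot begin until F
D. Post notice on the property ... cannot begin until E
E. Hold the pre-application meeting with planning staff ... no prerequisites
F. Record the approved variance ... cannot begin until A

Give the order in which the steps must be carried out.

E is the only step with nothing outstanding, so it goes first.
D is the only step now ready → D.
A needed D, now all done → A.
F needed A, now all done → F.
Next only C has its prerequisites met → C.
B needed C and D, now all done → B.

E, D, A, F, C, B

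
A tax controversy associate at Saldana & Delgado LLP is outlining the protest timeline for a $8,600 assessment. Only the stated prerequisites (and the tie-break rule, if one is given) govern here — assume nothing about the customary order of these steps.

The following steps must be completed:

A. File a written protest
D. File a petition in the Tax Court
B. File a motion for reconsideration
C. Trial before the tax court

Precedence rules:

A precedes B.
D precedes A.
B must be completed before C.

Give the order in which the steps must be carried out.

D, A, B, C

D is the only step with nothing outstanding, so it goes first.
A is the only step now ready → A.
Next only B has its prerequisites met → B.
C is the only step now ready → C.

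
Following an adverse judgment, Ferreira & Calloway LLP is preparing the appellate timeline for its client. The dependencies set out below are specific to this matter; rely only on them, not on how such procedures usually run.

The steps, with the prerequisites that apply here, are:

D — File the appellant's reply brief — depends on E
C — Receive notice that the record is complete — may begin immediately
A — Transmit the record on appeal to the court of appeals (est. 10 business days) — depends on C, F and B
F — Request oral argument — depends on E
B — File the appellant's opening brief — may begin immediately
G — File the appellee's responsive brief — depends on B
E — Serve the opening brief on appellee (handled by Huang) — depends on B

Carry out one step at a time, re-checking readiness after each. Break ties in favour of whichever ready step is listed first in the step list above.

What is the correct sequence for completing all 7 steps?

C, B, G, E, D, F, A

C and B have no prerequisites; C is listed earlier, so C is first.
That leaves B as the only ready step → B.
G and E are both available; G is listed earlier → G.
Next only E has its prerequisites met → E.
D and F are both available; D is listed earlier → D.
F needed E, now all done → F.
Next only A has its prerequisites met → A.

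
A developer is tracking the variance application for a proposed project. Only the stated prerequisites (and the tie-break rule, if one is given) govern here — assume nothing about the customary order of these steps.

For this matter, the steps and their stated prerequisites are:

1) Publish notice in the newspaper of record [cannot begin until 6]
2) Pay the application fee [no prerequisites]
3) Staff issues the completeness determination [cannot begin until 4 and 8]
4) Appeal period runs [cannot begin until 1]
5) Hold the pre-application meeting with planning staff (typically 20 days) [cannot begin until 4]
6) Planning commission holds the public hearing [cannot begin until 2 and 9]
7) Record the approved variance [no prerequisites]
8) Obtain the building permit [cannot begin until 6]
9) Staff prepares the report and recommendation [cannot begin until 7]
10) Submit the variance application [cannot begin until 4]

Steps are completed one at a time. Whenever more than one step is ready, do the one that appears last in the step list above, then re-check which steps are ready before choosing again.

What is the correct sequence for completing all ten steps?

7 and 2 have no prerequisites; 7 is listed later, so 7 is first.
9 now also ready, so the ready set is {9, 2}; 9 is listed later → 9.
2 is the only step now ready → 2.
Next only 6 has its prerequisites met → 6.
8 and 1 are both available; 8 is listed later → 8.
That leaves 1 as the only ready step → 1.
That leaves 4 as the only ready step → 4.
10, 5 and 3 are all available; 10 is listed later → 10.
Ready: 5 and 3. 5 is listed later → 5.
3 needed 8 and 4, now all done → 3.

7, 9, 2, 6, 8, 1, 4, 10, 5, 3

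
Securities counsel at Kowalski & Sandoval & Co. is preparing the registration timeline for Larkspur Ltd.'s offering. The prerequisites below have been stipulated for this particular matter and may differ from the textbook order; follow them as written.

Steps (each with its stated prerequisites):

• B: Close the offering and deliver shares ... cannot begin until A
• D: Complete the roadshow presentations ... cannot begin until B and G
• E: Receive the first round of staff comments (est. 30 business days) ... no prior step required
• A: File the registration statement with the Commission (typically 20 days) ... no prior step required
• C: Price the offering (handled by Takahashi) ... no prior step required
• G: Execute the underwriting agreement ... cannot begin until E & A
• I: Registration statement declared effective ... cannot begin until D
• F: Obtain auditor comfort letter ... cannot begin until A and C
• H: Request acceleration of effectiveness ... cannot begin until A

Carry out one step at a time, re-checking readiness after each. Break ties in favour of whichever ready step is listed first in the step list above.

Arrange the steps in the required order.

E → A → B → C → G → D → I → F → H

E, A and C have no prerequisites; E is listed earlier, so E is first.
A and C are both available; A is listed earlier → A.
B, G and H now also ready, so the ready set is {B, C, G, H}; B is listed earlier → B.
C, G and H are all available; C is listed earlier → C.
Ready: G, F and H. G is listed earlier → G.
D now also ready, so the ready set is {D, F, H}; D is listed earlier → D.
I now also ready, so the ready set is {I, F, H}; I is listed earlier → I.
F and H are both available; F is listed earlier → F.
Next only H has its prerequisites met → H.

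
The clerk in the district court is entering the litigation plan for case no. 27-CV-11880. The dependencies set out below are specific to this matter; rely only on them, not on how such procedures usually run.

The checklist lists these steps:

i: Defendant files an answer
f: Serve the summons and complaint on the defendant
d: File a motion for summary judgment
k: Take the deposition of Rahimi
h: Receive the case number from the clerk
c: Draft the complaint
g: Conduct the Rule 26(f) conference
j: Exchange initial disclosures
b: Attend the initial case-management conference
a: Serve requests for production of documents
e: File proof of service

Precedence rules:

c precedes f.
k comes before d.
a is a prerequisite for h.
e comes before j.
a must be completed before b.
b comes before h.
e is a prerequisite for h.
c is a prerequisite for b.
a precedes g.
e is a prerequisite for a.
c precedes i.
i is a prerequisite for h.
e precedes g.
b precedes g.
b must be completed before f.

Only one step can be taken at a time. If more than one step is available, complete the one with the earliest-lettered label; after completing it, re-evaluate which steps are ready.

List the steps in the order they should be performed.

c, e and k have no prerequisites; c has the earlier label, so c is first.
i now also ready, so the ready set is {e, i, k}; e has the earlier label → e.
a, i, j and k are all available; a has the earlier label → a.
b now also ready, so the ready set is {b, i, j, k}; b has the earlier label → b.
f and g now also ready, so the ready set is {f, g, i, j, k}; f has the earlier label → f.
Now g, i, j and k have their prerequisites met. g has the earlier label, so g next.
Ready: i, j and k. i has the earlier label → i.
h now also ready, so the ready set is {h, j, k}; h has the earlier label → h.
j and k are both available; j has the earlier label → j.
That leaves k as the only ready step → k.
That leaves d as the only ready step → d.

c e a b f g i h j k d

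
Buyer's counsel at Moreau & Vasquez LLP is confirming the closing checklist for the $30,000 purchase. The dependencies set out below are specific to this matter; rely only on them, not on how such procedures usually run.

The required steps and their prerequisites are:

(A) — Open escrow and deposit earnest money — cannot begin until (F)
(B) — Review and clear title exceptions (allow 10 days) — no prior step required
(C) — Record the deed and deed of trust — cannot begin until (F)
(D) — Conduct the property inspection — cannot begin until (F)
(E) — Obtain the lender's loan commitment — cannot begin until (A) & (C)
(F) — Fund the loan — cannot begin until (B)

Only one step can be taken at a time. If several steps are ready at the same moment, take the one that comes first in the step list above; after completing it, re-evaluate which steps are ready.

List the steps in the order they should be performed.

(B) has no prerequisites → (B) first.
(F) is the only step now ready → (F).
Now (A), (C) and (D) have their prerequisites met. (A) is listed earlier, so (A) next.
Now (C) and (D) have their prerequisites met. (C) is listed earlier, so (C) next.
(E) now also ready, so the ready set is {(D), (E)}; (D) is listed earlier → (D).
Next only (E) has its prerequisites met → (E).

(B) → (F) → (A) → (C) → (D) → (E)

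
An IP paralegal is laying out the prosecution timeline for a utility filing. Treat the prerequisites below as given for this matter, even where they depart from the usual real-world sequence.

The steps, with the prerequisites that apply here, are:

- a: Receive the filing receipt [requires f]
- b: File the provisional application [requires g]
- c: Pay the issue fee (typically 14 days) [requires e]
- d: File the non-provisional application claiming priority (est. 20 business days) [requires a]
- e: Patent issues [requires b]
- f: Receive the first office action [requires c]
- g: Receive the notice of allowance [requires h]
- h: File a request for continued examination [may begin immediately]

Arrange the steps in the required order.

h g b e c f a d

h is the only step with nothing outstanding, so it goes first.
g is the only step now ready → g.
That leaves b as the only ready step → b.
e is the only step now ready → e.
c is the only step now ready → c.
f needed c, now all done → f.
a needed f, now all done → a.
d needed a, now all done → d.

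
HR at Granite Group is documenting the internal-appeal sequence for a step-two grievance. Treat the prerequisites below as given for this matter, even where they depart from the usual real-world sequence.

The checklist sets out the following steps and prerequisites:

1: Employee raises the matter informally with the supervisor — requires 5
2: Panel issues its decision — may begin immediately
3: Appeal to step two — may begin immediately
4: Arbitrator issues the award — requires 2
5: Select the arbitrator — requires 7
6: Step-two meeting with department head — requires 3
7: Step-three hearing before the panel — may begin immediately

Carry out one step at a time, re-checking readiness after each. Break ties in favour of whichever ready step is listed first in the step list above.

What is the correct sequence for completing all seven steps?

Nothing is required for 2, 3 and 7. 2 is listed earlier → 2 first.
4 now also ready, so the ready set is {3, 4, 7}; 3 is listed earlier → 3.
6 now also ready, so the ready set is {4, 6, 7}; 4 is listed earlier → 4.
6 and 7 are both available; 6 is listed earlier → 6.
That leaves 7 as the only ready step → 7.
5 is the only step now ready → 5.
1 needed 5, now all done → 1.

2, 3, 4, 6, 7, 5, 1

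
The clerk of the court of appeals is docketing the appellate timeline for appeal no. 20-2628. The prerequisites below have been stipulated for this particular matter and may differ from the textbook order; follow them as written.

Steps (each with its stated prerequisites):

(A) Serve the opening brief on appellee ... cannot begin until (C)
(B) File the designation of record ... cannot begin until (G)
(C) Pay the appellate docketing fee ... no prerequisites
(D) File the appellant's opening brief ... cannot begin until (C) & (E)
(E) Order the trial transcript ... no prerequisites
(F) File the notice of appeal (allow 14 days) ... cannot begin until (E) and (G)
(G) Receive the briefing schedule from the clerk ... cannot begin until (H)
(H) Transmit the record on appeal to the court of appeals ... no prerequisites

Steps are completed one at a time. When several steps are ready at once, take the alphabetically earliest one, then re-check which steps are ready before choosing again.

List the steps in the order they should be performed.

(C) (A) (E) (D) (H) (G) (B) (F)

Nothing is required for (C), (E) and (H). (C) has the earlier label → (C) first.
(A) now also ready, so the ready set is {(A), (E), (H)}; (A) has the earlier label → (A).
Ready: (E) and (H). (E) has the earlier label → (E).
(D) now also ready, so the ready set is {(D), (H)}; (D) has the earlier label → (D).
(H) is the only step now ready → (H).
(G) needed (H), now all done → (G).
(B) and (F) are both available; (B) has the earlier label → (B).
(F) needed (E) and (G), now all done → (F).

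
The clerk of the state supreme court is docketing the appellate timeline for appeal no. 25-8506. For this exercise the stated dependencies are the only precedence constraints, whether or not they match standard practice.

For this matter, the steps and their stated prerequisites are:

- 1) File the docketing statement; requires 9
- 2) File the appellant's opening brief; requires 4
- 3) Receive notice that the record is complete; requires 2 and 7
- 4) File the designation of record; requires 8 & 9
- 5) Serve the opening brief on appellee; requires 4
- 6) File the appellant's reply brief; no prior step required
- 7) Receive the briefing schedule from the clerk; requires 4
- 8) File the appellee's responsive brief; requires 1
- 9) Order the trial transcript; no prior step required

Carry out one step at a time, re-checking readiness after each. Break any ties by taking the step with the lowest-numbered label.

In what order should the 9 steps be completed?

6 9 1 8 4 2 5 7 3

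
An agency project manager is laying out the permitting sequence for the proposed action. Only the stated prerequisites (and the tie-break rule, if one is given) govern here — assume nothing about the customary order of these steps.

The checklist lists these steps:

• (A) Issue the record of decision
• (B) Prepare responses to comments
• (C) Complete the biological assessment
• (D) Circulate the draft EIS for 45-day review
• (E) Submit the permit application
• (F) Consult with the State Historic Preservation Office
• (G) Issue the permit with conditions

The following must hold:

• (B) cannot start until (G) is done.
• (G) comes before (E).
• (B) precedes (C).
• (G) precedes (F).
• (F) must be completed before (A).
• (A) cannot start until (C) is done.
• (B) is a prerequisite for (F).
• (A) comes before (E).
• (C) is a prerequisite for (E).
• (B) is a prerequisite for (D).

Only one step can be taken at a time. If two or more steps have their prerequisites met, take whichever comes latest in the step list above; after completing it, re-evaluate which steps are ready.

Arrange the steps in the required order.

Only (G) has no prerequisites, so it is first.
(B) needed (G), now all done → (B).
(F), (D) and (C) are all available; (F) is listed later → (F).
Now (D) and (C) have their prerequisites met. (D) is listed later, so (D) next.
(C) needed (B), now all done → (C).
(A) needed (F) and (C), now all done → (A).
(E) needed (G), (C) and (A), now all done → (E).

(G) (B) (F) (D) (C) (A) (E)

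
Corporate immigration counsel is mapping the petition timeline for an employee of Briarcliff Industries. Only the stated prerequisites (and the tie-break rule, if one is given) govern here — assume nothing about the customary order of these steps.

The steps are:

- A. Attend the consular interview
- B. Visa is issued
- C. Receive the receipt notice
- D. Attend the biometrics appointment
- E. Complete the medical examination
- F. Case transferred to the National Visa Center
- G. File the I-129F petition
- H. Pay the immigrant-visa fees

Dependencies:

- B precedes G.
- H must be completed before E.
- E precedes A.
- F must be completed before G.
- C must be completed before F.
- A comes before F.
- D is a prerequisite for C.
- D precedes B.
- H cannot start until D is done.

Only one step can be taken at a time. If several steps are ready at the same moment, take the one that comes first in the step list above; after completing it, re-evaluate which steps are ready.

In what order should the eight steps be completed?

Only D has no prerequisites, so it is first.
B, C and H are all available; B is listed earlier → B.
Now C and H have their prerequisites met. C is listed earlier, so C next.
H needed D, now all done → H.
E is the only step now ready → E.
Next only A has its prerequisites met → A.
That leaves F as the only ready step → F.
G is the only step now ready → G.

D, B, C, H, E, A, F, G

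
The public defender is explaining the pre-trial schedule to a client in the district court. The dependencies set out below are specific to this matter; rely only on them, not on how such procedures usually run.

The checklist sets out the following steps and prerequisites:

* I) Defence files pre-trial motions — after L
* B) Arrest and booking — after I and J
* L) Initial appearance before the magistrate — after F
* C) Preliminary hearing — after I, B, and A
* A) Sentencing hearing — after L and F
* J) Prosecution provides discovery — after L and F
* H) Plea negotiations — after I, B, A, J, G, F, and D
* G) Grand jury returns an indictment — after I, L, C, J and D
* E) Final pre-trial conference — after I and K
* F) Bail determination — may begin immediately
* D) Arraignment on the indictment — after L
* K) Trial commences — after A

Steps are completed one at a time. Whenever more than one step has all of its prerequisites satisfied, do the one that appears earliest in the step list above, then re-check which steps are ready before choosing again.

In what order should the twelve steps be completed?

F is the only step with nothing outstanding, so it goes first.
L needed F, now all done → L.
Ready: I, A, J and D. I is listed earlier → I.
Ready: A, J and D. A is listed earlier → A.
Now J, D and K have their prerequisites met. J is listed earlier, so J next.
Now B, D and K have their prerequisites met. B is listed earlier, so B next.
Ready: C, D and K. C is listed earlier → C.
Now D and K have their prerequisites met. D is listed earlier, so D next.
G now also ready, so the ready set is {G, K}; G is listed earlier → G.
H now also ready, so the ready set is {H, K}; H is listed earlier → H.
That leaves K as the only ready step → K.
E needed I and K, now all done → E.

F, L, I, A, J, B, C, D, G, H, K, E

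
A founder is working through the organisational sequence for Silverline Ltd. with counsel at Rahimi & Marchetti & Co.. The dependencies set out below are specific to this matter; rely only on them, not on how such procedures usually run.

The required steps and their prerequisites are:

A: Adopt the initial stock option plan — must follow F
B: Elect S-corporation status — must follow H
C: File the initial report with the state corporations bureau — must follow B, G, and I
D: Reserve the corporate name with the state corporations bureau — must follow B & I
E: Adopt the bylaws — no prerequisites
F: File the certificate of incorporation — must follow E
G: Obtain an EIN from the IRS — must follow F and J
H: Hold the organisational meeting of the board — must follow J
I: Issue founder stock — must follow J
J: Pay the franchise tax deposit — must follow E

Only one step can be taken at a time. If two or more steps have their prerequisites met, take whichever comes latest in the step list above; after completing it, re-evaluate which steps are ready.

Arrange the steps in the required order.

E J I H F G B D C A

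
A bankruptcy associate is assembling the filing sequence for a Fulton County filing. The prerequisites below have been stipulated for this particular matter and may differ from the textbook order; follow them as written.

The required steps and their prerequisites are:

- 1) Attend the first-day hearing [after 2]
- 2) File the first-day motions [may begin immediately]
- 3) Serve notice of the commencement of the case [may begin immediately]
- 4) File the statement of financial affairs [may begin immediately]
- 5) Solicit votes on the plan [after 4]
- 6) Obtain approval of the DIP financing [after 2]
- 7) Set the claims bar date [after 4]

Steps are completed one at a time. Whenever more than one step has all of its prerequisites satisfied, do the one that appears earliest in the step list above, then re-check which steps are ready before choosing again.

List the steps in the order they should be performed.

2, 3 and 4 have no prerequisites; 2 is listed earlier, so 2 is first.
1 and 6 now also ready, so the ready set is {1, 3, 4, 6}; 1 is listed earlier → 1.
Now 3, 4 and 6 have their prerequisites met. 3 is listed earlier, so 3 next.
4 and 6 are both available; 4 is listed earlier → 4.
5 and 7 now also ready, so the ready set is {5, 6, 7}; 5 is listed earlier → 5.
6 and 7 are both available; 6 is listed earlier → 6.
7 needed 4, now all done → 7.

2, 1, 3, 4, 5, 6, 7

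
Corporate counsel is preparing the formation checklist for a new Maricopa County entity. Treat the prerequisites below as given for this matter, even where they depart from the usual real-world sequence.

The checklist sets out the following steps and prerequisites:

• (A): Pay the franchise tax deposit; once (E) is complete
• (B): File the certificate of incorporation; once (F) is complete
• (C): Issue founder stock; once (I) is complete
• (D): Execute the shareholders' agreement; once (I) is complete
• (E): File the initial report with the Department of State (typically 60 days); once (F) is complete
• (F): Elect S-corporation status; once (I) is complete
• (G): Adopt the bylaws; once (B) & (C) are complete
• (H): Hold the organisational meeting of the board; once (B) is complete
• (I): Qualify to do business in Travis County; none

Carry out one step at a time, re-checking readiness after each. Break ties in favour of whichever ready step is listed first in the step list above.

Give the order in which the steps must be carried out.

(I), (C), (D), (F), (B), (E), (A), (G), (H)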